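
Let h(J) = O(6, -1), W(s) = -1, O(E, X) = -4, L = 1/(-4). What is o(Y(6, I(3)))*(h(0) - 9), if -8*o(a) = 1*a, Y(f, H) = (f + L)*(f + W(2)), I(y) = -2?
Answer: 1495/32 ≈ 46.719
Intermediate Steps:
L = -¼ ≈ -0.25000
h(J) = -4
Y(f, H) = (-1 + f)*(-¼ + f) (Y(f, H) = (f - ¼)*(f - 1) = (-¼ + f)*(-1 + f) = (-1 + f)*(-¼ + f))
o(a) = -a/8
o(Y(6, I(3)))*(h(0) - 9) = (-(¼ + 6² - 5/4*6)/8)*(-4 - 9) = -(¼ + 36 - 15/2)/8*(-13) = -⅛*115/4*(-13) = -115/32*(-13) = 1495/32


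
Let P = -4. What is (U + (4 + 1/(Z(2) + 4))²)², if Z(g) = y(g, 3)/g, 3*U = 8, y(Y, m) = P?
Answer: 75625/144 ≈ 525.17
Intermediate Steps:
y(Y, m) = -4
U = 8/3 (U = (⅓)*8 = 8/3 ≈ 2.6667)
Z(g) = -4/g
(U + (4 + 1/(Z(2) + 4))²)² = (8/3 + (4 + 1/(-4/2 + 4))²)² = (8/3 + (4 + 1/(-4*½ + 4))²)² = (8/3 + (4 + 1/(-2 + 4))²)² = (8/3 + (4 + 1/2)²)² = (8/3 + (4 + ½)²)² = (8/3 + (9/2)²)² = (8/3 + 81/4)² = (275/12)² = 75625/144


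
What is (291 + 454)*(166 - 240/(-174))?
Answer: 3616230/29 ≈ 1.2470e+5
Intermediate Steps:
(291 + 454)*(166 - 240/(-174)) = 745*(166 - 240*(-1/174)) = 745*(166 + 40/29) = 745*(4854/29) = 3616230/29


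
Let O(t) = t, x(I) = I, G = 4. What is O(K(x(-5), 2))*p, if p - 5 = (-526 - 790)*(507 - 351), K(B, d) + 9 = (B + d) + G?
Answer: 1642328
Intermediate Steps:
K(B, d) = -5 + B + d (K(B, d) = -9 + ((B + d) + 4) = -9 + (4 + B + d) = -5 + B + d)
p = -205291 (p = 5 + (-526 - 790)*(507 - 351) = 5 - 1316*156 = 5 - 205296 = -205291)
O(K(x(-5), 2))*p = (-5 - 5 + 2)*(-205291) = -8*(-205291) = 1642328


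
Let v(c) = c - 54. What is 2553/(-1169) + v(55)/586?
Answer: -1494889/685034 ≈ -2.1822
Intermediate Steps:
v(c) = -54 + c
2553/(-1169) + v(55)/586 = 2553/(-1169) + (-54 + 55)/586 = 2553*(-1/1169) + 1*(1/586) = -2553/1169 + 1/586 = -1494889/685034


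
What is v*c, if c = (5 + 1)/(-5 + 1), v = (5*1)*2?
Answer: -15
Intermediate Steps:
v = 10 (v = 5*2 = 10)
c = -3/2 (c = 6/(-4) = 6*(-1/4) = -3/2 ≈ -1.5000)
v*c = 10*(-3/2) = -15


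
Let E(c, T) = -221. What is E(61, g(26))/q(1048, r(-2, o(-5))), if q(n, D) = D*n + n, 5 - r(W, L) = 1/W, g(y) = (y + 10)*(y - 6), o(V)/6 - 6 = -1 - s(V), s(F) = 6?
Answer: -17/524 ≈ -0.032443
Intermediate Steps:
o(V) = -6 (o(V) = 36 + 6*(-1 - 1*6) = 36 + 6*(-1 - 6) = 36 + 6*(-7) = 36 - 42 = -6)
g(y) = (-6 + y)*(10 + y) (g(y) = (10 + y)*(-6 + y) = (-6 + y)*(10 + y))
r(W, L) = 5 - 1/W
q(n, D) = n + D*n
E(61, g(26))/q(1048, r(-2, o(-5))) = -221*1/(1048*(1 + (5 - 1/(-2)))) = -221*1/(1048*(1 + (5 - 1*(-½)))) = -221*1/(1048*(1 + (5 + ½))) = -221*1/(1048*(1 + 11/2)) = -221/(1048*(13/2)) = -221/6812 = -221*1/6812 = -17/524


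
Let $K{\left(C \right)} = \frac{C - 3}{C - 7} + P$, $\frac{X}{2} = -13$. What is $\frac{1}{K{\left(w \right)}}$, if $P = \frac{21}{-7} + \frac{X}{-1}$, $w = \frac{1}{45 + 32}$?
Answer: $\frac{269}{6302} \approx 0.042685$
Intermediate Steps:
$X = -26$ ($X = 2 \left(-13\right) = -26$)
$w = \frac{1}{77} \approx 0.012987$
$P = 23$ ($P = \frac{21}{-7} - \frac{26}{-1} = 21 \left(- \frac{1}{7}\right) - -26 = -3 + 26 = 23$)
$K{\left(C \right)} = 23 + \frac{-3 + C}{-7 + C}$ ($K{\left(C \right)} = \frac{C - 3}{C - 7} + 23 = \frac{-3 + C}{-7 + C} + 23 = 23 + \frac{-3 + C}{-7 + C}$)
$\frac{1}{K{\left(w \right)}} = \frac{1}{4 \frac{1}{-7 + \frac{1}{77}} \left(-41 + 6 \cdot \frac{1}{77}\right)} = \frac{1}{4 \frac{1}{- \frac{538}{77}} \left(-41 + \frac{6}{77}\right)} = \frac{1}{4 \left(- \frac{77}{538}\right) \left(- \frac{3151}{77}\right)} = \frac{1}{\frac{6302}{269}} = \frac{269}{6302}$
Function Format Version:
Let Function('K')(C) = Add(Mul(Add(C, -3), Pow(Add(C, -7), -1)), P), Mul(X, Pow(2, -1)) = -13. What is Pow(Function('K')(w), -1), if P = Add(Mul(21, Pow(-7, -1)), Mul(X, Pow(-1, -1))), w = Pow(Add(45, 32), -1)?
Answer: Rational(269, 6302) ≈ 0.042685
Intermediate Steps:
X = -26 (X = Mul(2, -13) = -26)
w = Rational(1, 77) (w = Pow(77, -1) = Rational(1, 77) ≈ 0.012987)
P = 23 (P = Add(Mul(21, Pow(-7, -1)), Mul(-26, Pow(-1, -1))) = Add(Mul(21, Rational(-1, 7)), Mul(-26, -1)) = Add(-3, 26) = 23)
Function('K')(C) = Add(23, Mul(Pow(Add(-7, C), -1), Add(-3, C))) (Function('K')(C) = Add(Mul(Add(C, -3), Pow(Add(C, -7), -1)), 23) = Add(Mul(Add(-3, C), Pow(Add(-7, C), -1)), 23) = Add(Mul(Pow(Add(-7, C), -1), Add(-3, C)), 23) = Add(23, Mul(Pow(Add(-7, C), -1), Add(-3, C))))
Pow(Function('K')(w), -1) = Pow(Mul(4, Pow(Add(-7, Rational(1, 77)), -1), Add(-41, Mul(6, Rational(1, 77)))), -1) = Pow(Mul(4, Pow(Rational(-538, 77), -1), Add(-41, Rational(6, 77))), -1) = Pow(Mul(4, Rational(-77, 538), Rational(-3151, 77)), -1) = Pow(Rational(6302, 269), -1) = Rational(269, 6302)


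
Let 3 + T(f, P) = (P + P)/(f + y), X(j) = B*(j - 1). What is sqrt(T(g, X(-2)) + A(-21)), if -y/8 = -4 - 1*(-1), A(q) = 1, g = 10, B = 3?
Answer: I*sqrt(731)/17 ≈ 1.5904*I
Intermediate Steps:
X(j) = -3 + 3*j (X(j) = 3*(j - 1) = 3*(-1 + j) = -3 + 3*j)
y = 24 (y = -8*(-4 - 1*(-1)) = -8*(-4 + 1) = -8*(-3) = 24)
T(f, P) = -3 + 2*P/(24 + f) (T(f, P) = -3 + (P + P)/(f + 24) = -3 + (2*P)/(24 + f) = -3 + 2*P/(24 + f))
sqrt(T(g, X(-2)) + A(-21)) = sqrt((-72 - 3*10 + 2*(-3 + 3*(-2)))/(24 + 10) + 1) = sqrt((-72 - 30 + 2*(-3 - 6))/34 + 1) = sqrt((-72 - 30 + 2*(-9))/34 + 1) = sqrt((-72 - 30 - 18)/34 + 1) = sqrt((1/34)*(-120) + 1) = sqrt(-60/17 + 1) = sqrt(-43/17) = I*sqrt(731)/17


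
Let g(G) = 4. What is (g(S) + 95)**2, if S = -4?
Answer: 9801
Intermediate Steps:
(g(S) + 95)**2 = (4 + 95)**2 = 99**2 = 9801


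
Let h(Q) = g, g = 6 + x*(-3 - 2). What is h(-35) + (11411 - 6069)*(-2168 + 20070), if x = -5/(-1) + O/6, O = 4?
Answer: 286897385/3 ≈ 9.5633e+7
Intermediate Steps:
x = 17/3 (x = -5/(-1) + 4/6 = -5*(-1) + 4*(⅙) = 5 + ⅔ = 17/3 ≈ 5.6667)
g = -67/3 (g = 6 + 17*(-3 - 2)/3 = 6 + (17/3)*(-5) = 6 - 85/3 = -67/3 ≈ -22.333)
h(Q) = -67/3
h(-35) + (11411 - 6069)*(-2168 + 20070) = -67/3 + (11411 - 6069)*(-2168 + 20070) = -67/3 + 5342*17902 = -67/3 + 95632484 = 286897385/3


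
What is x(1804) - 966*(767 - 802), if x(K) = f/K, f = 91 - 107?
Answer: 15248306/451 ≈ 33810.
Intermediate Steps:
f = -16
x(K) = -16/K
x(1804) - 966*(767 - 802) = -16/1804 - 966*(767 - 802) = -16*1/1804 - 966*(-35) = -4/451 + 33810 = 15248306/451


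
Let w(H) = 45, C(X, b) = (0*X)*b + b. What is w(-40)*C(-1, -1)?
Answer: -45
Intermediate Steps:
C(X, b) = b (C(X, b) = 0*b + b = 0 + b = b)
w(-40)*C(-1, -1) = 45*(-1) = -45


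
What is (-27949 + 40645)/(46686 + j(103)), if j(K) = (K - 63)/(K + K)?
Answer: 653844/2404339 ≈ 0.27194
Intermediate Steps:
j(K) = (-63 + K)/(2*K) (j(K) = (-63 + K)/((2*K)) = (-63 + K)*(1/(2*K)) = (-63 + K)/(2*K))
(-27949 + 40645)/(46686 + j(103)) = (-27949 + 40645)/(46686 + (½)*(-63 + 103)/103) = 12696/(46686 + (½)*(1/103)*40) = 12696/(46686 + 20/103) = 12696/(4808678/103) = 12696*(103/4808678) = 653844/2404339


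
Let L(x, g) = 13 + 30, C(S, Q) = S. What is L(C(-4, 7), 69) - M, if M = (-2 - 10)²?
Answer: -101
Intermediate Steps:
L(x, g) = 43
M = 144 (M = (-12)² = 144)
L(C(-4, 7), 69) - M = 43 - 1*144 = 43 - 144 = -101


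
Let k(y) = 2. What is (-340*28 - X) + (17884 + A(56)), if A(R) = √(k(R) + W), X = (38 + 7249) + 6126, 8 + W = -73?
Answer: -5049 + I*√79 ≈ -5049.0 + 8.8882*I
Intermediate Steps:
W = -81 (W = -8 - 73 = -81)
X = 13413 (X = 7287 + 6126 = 13413)
A(R) = I*√79 (A(R) = √(2 - 81) = √(-79) = I*√79)
(-340*28 - X) + (17884 + A(56)) = (-340*28 - 1*13413) + (17884 + I*√79) = (-9520 - 13413) + (17884 + I*√79) = -22933 + (17884 + I*√79) = -5049 + I*√79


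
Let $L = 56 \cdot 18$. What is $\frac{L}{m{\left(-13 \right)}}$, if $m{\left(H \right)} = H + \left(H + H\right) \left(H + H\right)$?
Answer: $\frac{336}{221} \approx 1.5204$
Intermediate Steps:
$L = 1008$
$m{\left(H \right)} = H + 4 H^{2}$ ($m{\left(H \right)} = H + 2 H 2 H = H + 4 H^{2}$)
$\frac{L}{m{\left(-13 \right)}} = \frac{1008}{\left(-13\right) \left(1 + 4 \left(-13\right)\right)} = \frac{1008}{\left(-13\right) \left(1 - 52\right)} = \frac{1008}{\left(-13\right) \left(-51\right)} = \frac{1008}{663} = 1008 \cdot \frac{1}{663} = \frac{336}{221}$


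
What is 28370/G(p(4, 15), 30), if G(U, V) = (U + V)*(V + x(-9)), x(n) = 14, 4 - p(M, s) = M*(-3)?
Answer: 14185/1012 ≈ 14.017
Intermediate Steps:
p(M, s) = 4 + 3*M (p(M, s) = 4 - M*(-3) = 4 - (-3)*M = 4 + 3*M)
G(U, V) = (14 + V)*(U + V) (G(U, V) = (U + V)*(V + 14) = (U + V)*(14 + V) = (14 + V)*(U + V))
28370/G(p(4, 15), 30) = 28370/(30**2 + 14*(4 + 3*4) + 14*30 + (4 + 3*4)*30) = 28370/(900 + 14*(4 + 12) + 420 + (4 + 12)*30) = 28370/(900 + 14*16 + 420 + 16*30) = 28370/(900 + 224 + 420 + 480) = 28370/2024 = 28370*(1/2024) = 14185/1012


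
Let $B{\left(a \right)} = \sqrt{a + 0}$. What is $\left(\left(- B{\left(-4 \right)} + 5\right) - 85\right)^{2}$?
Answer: $6396 + 320 i \approx 6396.0 + 320.0 i$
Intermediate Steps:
$B{\left(a \right)} = \sqrt{a}$
$\left(\left(- B{\left(-4 \right)} + 5\right) - 85\right)^{2} = \left(\left(- \sqrt{-4} + 5\right) - 85\right)^{2} = \left(\left(- 2 i + 5\right) - 85\right)^{2} = \left(\left(5 - 2 i\right) - 85\right)^{2} = \left(-80 - 2 i\right)^{2}$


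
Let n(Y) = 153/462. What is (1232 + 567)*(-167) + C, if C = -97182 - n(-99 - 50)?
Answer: -61232761/154 ≈ -3.9762e+5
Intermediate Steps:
n(Y) = 51/154 (n(Y) = 153*(1/462) = 51/154)
C = -14966079/154 (C = -97182 - 1*51/154 = -97182 - 51/154 = -14966079/154 ≈ -97182.)
(1232 + 567)*(-167) + C = (1232 + 567)*(-167) - 14966079/154 = 1799*(-167) - 14966079/154 = -300433 - 14966079/154 = -61232761/154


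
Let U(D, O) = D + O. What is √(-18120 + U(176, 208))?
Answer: 2*I*√4434 ≈ 133.18*I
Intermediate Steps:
√(-18120 + U(176, 208)) = √(-18120 + (176 + 208)) = √(-18120 + 384) = √(-17736) = 2*I*√4434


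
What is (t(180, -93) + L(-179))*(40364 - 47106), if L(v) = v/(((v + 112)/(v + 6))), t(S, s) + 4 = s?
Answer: 252595772/67 ≈ 3.7701e+6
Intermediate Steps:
t(S, s) = -4 + s
L(v) = v*(6 + v)/(112 + v) (L(v) = v/(((112 + v)/(6 + v))) = v*((6 + v)/(112 + v)) = v*(6 + v)/(112 + v))
(t(180, -93) + L(-179))*(40364 - 47106) = ((-4 - 93) - 179*(6 - 179)/(112 - 179))*(40364 - 47106) = (-97 - 179*(-173)/(-67))*(-6742) = (-97 - 179*(-1/67)*(-173))*(-6742) = (-97 - 30967/67)*(-6742) = -37466/67*(-6742) = 252595772/67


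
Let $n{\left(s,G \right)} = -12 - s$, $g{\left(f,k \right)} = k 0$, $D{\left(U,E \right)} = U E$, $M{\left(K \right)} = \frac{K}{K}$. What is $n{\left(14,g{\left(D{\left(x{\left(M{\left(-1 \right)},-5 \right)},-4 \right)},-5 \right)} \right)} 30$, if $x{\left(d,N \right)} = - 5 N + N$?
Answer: $-780$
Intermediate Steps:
$M{\left(K \right)} = 1$
$x{\left(d,N \right)} = - 4 N$
$D{\left(U,E \right)} = E U$
$g{\left(f,k \right)} = 0$
$n{\left(14,g{\left(D{\left(x{\left(M{\left(-1 \right)},-5 \right)},-4 \right)},-5 \right)} \right)} 30 = \left(-12 - 14\right) 30 = \left(-26\right) 30 = -780$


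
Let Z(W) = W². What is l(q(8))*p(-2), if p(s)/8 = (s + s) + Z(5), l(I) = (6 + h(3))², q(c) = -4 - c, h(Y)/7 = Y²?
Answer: 799848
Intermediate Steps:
h(Y) = 7*Y²
l(I) = 4761 (l(I) = (6 + 7*3²)² = (6 + 7*9)² = (6 + 63)² = 69² = 4761)
p(s) = 200 + 16*s (p(s) = 8*((s + s) + 5²) = 8*(2*s + 25) = 8*(25 + 2*s) = 200 + 16*s)
l(q(8))*p(-2) = 4761*(200 + 16*(-2)) = 4761*(200 - 32) = 4761*168 = 799848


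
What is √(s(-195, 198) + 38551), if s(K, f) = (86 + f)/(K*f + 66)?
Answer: √894888972285/4818 ≈ 196.34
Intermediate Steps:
s(K, f) = (86 + f)/(66 + K*f)
√(s(-195, 198) + 38551) = √((86 + 198)/(66 - 195*198) + 38551) = √(284/(66 - 38610) + 38551) = √(284/(-38544) + 38551) = √(-1/38544*284 + 38551) = √(-71/9636 + 38551) = √(371477365/9636) = √894888972285/4818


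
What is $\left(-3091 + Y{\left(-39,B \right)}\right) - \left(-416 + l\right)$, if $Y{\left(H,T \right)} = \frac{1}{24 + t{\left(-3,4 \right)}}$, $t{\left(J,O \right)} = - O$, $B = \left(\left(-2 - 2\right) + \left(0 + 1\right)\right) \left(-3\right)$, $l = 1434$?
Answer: $- \frac{82179}{20} \approx -4109.0$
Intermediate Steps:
$B = 9$ ($B = \left(-4 + 1\right) \left(-3\right) = \left(-3\right) \left(-3\right) = 9$)
$Y{\left(H,T \right)} = \frac{1}{20}$ ($Y{\left(H,T \right)} = \frac{1}{24 - 4} = \frac{1}{20}$)
$\left(-3091 + Y{\left(-39,B \right)}\right) - \left(-416 + l\right) = \left(-3091 + \frac{1}{20}\right) + \left(416 - 1434\right) = - \frac{61819}{20} + \left(416 - 1434\right) = - \frac{61819}{20} - 1018 = - \frac{82179}{20}$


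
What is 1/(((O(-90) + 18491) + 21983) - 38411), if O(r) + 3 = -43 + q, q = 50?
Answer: 1/2067 ≈ 0.00048379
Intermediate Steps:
O(r) = 4 (O(r) = -3 + (-43 + 50) = -3 + 7 = 4)
1/(((O(-90) + 18491) + 21983) - 38411) = 1/(((4 + 18491) + 21983) - 38411) = 1/((18495 + 21983) - 38411) = 1/(40478 - 38411) = 1/2067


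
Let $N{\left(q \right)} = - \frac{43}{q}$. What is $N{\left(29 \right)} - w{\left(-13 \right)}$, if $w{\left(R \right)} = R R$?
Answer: $- \frac{4944}{29} \approx -170.48$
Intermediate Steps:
$w{\left(R \right)} = R^{2}$
$N{\left(29 \right)} - w{\left(-13 \right)} = - \frac{43}{29} - \left(-13\right)^{2} = \left(-43\right) \frac{1}{29} - 169 = - \frac{43}{29} - 169 = - \frac{4944}{29}$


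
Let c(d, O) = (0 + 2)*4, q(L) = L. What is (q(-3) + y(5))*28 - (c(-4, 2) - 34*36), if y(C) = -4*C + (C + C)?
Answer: 852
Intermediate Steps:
c(d, O) = 8 (c(d, O) = 2*4 = 8)
y(C) = -2*C (y(C) = -4*C + 2*C = -2*C)
(q(-3) + y(5))*28 - (c(-4, 2) - 34*36) = (-3 - 2*5)*28 - (8 - 34*36) = (-3 - 10)*28 - (8 - 1224) = -13*28 - 1*(-1216) = -364 + 1216 = 852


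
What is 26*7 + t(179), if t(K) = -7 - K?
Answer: -4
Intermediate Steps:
26*7 + t(179) = 26*7 + (-7 - 1*179) = 182 + (-7 - 179) = 182 - 186 = -4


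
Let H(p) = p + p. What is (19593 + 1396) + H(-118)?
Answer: 20753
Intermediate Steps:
H(p) = 2*p
(19593 + 1396) + H(-118) = (19593 + 1396) + 2*(-118) = 20989 - 236 = 20753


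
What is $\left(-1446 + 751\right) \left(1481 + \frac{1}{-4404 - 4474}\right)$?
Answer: $- \frac{9138080315}{8878} \approx -1.0293 \cdot 10^{6}$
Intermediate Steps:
$\left(-1446 + 751\right) \left(1481 + \frac{1}{-4404 - 4474}\right) = - 695 \left(1481 + \frac{1}{-8878}\right) = - 695 \left(1481 - \frac{1}{8878}\right) = \left(-695\right) \frac{13148317}{8878} = - \frac{9138080315}{8878}$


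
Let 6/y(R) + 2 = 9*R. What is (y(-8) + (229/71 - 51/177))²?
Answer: 195966467761/24022830049 ≈ 8.1575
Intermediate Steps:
y(R) = 6/(-2 + 9*R)
(y(-8) + (229/71 - 51/177))² = (6/(-2 + 9*(-8)) + (229/71 - 51/177))² = (6/(-2 - 72) + (229*(1/71) - 51*1/177))² = (6/(-74) + (229/71 - 17/59))² = (6*(-1/74) + 12304/4189)² = (-3/37 + 12304/4189)² = (442681/154993)² = 195966467761/24022830049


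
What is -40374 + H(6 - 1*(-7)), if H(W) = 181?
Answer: -40193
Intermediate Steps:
-40374 + H(6 - 1*(-7)) = -40374 + 181 = -40193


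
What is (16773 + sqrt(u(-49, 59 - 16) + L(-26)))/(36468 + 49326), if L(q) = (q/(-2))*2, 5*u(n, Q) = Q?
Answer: 5591/28598 + sqrt(865)/428970 ≈ 0.19557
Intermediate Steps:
u(n, Q) = Q/5
L(q) = -q (L(q) = (q*(-1/2))*2 = -q/2*2 = -q)
(16773 + sqrt(u(-49, 59 - 16) + L(-26)))/(36468 + 49326) = (16773 + sqrt((59 - 16)/5 - 1*(-26)))/(36468 + 49326) = (16773 + sqrt((1/5)*43 + 26))/85794 = (16773 + sqrt(43/5 + 26))*(1/85794) = (16773 + sqrt(173/5))*(1/85794) = (16773 + sqrt(865)/5)*(1/85794) = 5591/28598 + sqrt(865)/428970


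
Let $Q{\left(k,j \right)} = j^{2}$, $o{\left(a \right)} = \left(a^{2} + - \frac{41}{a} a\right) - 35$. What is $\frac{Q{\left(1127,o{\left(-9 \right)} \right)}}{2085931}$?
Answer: $\frac{25}{2085931} \approx 1.1985 \cdot 10^{-5}$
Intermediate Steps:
$o{\left(a \right)} = -76 + a^{2}$ ($o{\left(a \right)} = \left(a^{2} - 41\right) - 35 = \left(-41 + a^{2}\right) - 35 = -76 + a^{2}$)
$\frac{Q{\left(1127,o{\left(-9 \right)} \right)}}{2085931} = \frac{\left(-76 + \left(-9\right)^{2}\right)^{2}}{2085931} = \left(-76 + 81\right)^{2} \cdot \frac{1}{2085931} = 5^{2} \cdot \frac{1}{2085931} = 25 \cdot \frac{1}{2085931} = \frac{25}{2085931}$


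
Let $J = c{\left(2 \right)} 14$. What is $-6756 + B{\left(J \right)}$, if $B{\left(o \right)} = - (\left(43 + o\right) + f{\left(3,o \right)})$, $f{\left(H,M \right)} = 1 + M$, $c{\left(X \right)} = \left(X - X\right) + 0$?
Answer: $-6800$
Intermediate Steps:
$c{\left(X \right)} = 0$ ($c{\left(X \right)} = 0 + 0 = 0$)
$J = 0$ ($J = 0 \cdot 14 = 0$)
$B{\left(o \right)} = -44 - 2 o$ ($B{\left(o \right)} = - (\left(43 + o\right) + \left(1 + o\right)) = - (44 + 2 o) = -44 - 2 o$)
$-6756 + B{\left(J \right)} = -6756 - 44 = -6800$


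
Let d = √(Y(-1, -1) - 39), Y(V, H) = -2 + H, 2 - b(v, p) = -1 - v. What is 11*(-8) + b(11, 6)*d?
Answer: -88 + 14*I*√42 ≈ -88.0 + 90.73*I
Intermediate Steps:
b(v, p) = 3 + v (b(v, p) = 2 - (-1 - v) = 2 + (1 + v) = 3 + v)
d = I*√42 (d = √((-2 - 1) - 39) = √(-3 - 39) = √(-42) = I*√42 ≈ 6.4807*I)
11*(-8) + b(11, 6)*d = 11*(-8) + (3 + 11)*(I*√42) = -88 + 14*(I*√42) = -88 + 14*I*√42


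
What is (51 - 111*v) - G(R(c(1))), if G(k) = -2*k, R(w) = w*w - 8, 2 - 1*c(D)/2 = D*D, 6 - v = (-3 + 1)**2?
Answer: -179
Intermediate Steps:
v = 2 (v = 6 - (-3 + 1)**2 = 6 - 1*(-2)**2 = 6 - 1*4 = 6 - 4 = 2)
c(D) = 4 - 2*D**2 (c(D) = 4 - 2*D*D = 4 - 2*D**2)
R(w) = -8 + w**2 (R(w) = w**2 - 8 = -8 + w**2)
(51 - 111*v) - G(R(c(1))) = (51 - 111*2) - (-2)*(-8 + (4 - 2*1**2)**2) = (51 - 222) - (-2)*(-8 + (4 - 2*1)**2) = -171 - (-2)*(-8 + (4 - 2)**2) = -171 - (-2)*(-8 + 2**2) = -171 - (-2)*(-8 + 4) = -171 - (-2)*(-4) = -171 - 1*8 = -171 - 8 = -179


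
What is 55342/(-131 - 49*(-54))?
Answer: 55342/2515 ≈ 22.005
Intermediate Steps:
55342/(-131 - 49*(-54)) = 55342/(-131 + 2646) = 55342/2515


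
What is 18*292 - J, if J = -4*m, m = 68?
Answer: 5528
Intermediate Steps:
J = -272 (J = -4*68 = -272)
18*292 - J = 18*292 - 1*(-272) = 5256 + 272 = 5528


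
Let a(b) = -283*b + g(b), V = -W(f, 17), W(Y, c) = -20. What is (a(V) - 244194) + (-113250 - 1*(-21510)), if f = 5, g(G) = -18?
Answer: -341612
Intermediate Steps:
V = 20 (V = -1*(-20) = 20)
a(b) = -18 - 283*b (a(b) = -283*b - 18 = -18 - 283*b)
(a(V) - 244194) + (-113250 - 1*(-21510)) = ((-18 - 283*20) - 244194) + (-113250 - 1*(-21510)) = ((-18 - 5660) - 244194) + (-113250 + 21510) = (-5678 - 244194) - 91740 = -249872 - 91740 = -341612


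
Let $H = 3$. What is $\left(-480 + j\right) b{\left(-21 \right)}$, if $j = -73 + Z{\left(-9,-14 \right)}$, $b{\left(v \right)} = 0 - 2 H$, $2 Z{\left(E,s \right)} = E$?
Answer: $3345$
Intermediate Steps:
$Z{\left(E,s \right)} = \frac{E}{2}$
$b{\left(v \right)} = -6$ ($b{\left(v \right)} = 0 - 6 = -6$)
$j = - \frac{155}{2}$ ($j = -73 + \frac{1}{2} \left(-9\right) = -73 - \frac{9}{2} = - \frac{155}{2} \approx -77.5$)
$\left(-480 + j\right) b{\left(-21 \right)} = \left(-480 - \frac{155}{2}\right) \left(-6\right) = \left(- \frac{1115}{2}\right) \left(-6\right) = 3345$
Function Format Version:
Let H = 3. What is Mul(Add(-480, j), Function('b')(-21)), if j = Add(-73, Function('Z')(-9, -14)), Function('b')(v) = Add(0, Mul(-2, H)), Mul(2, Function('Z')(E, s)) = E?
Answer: 3345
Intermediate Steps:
Function('Z')(E, s) = Mul(Rational(1, 2), E)
Function('b')(v) = -6 (Function('b')(v) = Add(0, Mul(-2, 3)) = Add(0, -6) = -6)
j = Rational(-155, 2) (j = Add(-73, Mul(Rational(1, 2), -9)) = Add(-73, Rational(-9, 2)) = Rational(-155, 2) ≈ -77.500)
Mul(Add(-480, j), Function('b')(-21)) = Mul(Add(-480, Rational(-155, 2)), -6) = Mul(Rational(-1115, 2), -6) = 3345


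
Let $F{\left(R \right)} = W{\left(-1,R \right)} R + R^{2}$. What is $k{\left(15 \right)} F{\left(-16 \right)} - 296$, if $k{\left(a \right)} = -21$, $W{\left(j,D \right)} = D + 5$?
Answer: $-9368$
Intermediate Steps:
$W{\left(j,D \right)} = 5 + D$
$F{\left(R \right)} = R^{2} + R \left(5 + R\right)$ ($F{\left(R \right)} = \left(5 + R\right) R + R^{2} = R \left(5 + R\right) + R^{2} = R^{2} + R \left(5 + R\right)$)
$k{\left(15 \right)} F{\left(-16 \right)} - 296 = - 21 \left(- 16 \left(5 + 2 \left(-16\right)\right)\right) - 296 = - 21 \left(- 16 \left(5 - 32\right)\right) - 296 = - 21 \left(\left(-16\right) \left(-27\right)\right) - 296 = \left(-21\right) 432 - 296 = -9072 - 296 = -9368$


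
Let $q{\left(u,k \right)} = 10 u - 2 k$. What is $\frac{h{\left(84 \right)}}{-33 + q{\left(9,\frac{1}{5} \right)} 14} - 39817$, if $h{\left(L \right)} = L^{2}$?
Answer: $- \frac{243127139}{6107} \approx -39811.0$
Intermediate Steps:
$q{\left(u,k \right)} = - 2 k + 10 u$
$\frac{h{\left(84 \right)}}{-33 + q{\left(9,\frac{1}{5} \right)} 14} - 39817 = \frac{84^{2}}{-33 + \left(- \frac{2}{5} + 10 \cdot 9\right) 14} - 39817 = \frac{7056}{-33 + \left(\left(-2\right) \frac{1}{5} + 90\right) 14} - 39817 = \frac{7056}{-33 + \left(- \frac{2}{5} + 90\right) 14} - 39817 = \frac{7056}{-33 + \frac{448}{5} \cdot 14} - 39817 = \frac{7056}{-33 + \frac{6272}{5}} - 39817 = \frac{7056}{\frac{6107}{5}} - 39817 = 7056 \cdot \frac{5}{6107} - 39817 = \frac{35280}{6107} - 39817 = - \frac{243127139}{6107}$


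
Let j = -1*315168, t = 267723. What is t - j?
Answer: 582891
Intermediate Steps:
j = -315168
t - j = 267723 - 1*(-315168) = 267723 + 315168 = 582891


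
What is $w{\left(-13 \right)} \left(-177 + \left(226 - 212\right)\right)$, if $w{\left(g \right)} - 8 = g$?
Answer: $815$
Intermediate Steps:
$w{\left(g \right)} = 8 + g$
$w{\left(-13 \right)} \left(-177 + \left(226 - 212\right)\right) = \left(8 - 13\right) \left(-177 + \left(226 - 212\right)\right) = - 5 \left(-177 + \left(226 - 212\right)\right) = - 5 \left(-177 + 14\right) = \left(-5\right) \left(-163\right) = 815$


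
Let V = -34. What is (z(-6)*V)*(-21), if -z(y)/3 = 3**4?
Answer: -173502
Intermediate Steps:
z(y) = -243 (z(y) = -3*3**4 = -3*81 = -243)
(z(-6)*V)*(-21) = -243*(-34)*(-21) = 8262*(-21) = -173502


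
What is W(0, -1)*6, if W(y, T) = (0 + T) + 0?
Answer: -6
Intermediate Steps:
W(y, T) = T (W(y, T) = T + 0 = T)
W(0, -1)*6 = -1*6 = -6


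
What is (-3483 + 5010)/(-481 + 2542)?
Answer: 509/687 ≈ 0.74090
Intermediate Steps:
(-3483 + 5010)/(-481 + 2542) = 1527/2061 = 1527*(1/2061) = 509/687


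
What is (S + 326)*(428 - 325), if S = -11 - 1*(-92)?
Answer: 41921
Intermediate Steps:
S = 81 (S = -11 + 92 = 81)
(S + 326)*(428 - 325) = (81 + 326)*(428 - 325) = 407*103 = 41921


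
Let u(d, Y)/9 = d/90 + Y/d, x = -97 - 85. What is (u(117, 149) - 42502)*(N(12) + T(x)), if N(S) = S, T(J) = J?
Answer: 93878233/13 ≈ 7.2214e+6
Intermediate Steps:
x = -182
u(d, Y) = d/10 + 9*Y/d (u(d, Y) = 9*(d/90 + Y/d) = d/10 + 9*Y/d)
(u(117, 149) - 42502)*(N(12) + T(x)) = (((⅒)*117 + 9*149/117) - 42502)*(12 - 182) = ((117/10 + 9*149*(1/117)) - 42502)*(-170) = ((117/10 + 149/13) - 42502)*(-170) = (3011/130 - 42502)*(-170) = -5522249/130*(-170) = 93878233/13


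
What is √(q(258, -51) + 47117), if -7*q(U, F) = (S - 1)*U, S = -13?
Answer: √47633 ≈ 218.25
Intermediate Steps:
q(U, F) = 2*U (q(U, F) = -(-13 - 1)*U/7 = -(-2)*U = 2*U)
√(q(258, -51) + 47117) = √(2*258 + 47117) = √(516 + 47117) = √47633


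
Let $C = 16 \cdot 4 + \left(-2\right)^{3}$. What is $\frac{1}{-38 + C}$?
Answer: $\frac{1}{18} \approx 0.055556$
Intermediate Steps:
$C = 56$ ($C = 64 - 8 = 56$)
$\frac{1}{-38 + C} = \frac{1}{-38 + 56} = \frac{1}{18}$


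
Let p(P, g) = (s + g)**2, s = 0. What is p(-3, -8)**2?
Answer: 4096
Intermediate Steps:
p(P, g) = g**2 (p(P, g) = (0 + g)**2 = g**2)
p(-3, -8)**2 = ((-8)**2)**2 = 64**2 = 4096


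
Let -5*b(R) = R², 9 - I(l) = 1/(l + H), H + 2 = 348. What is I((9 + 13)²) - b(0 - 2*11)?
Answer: 87813/830 ≈ 105.80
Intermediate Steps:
H = 346 (H = -2 + 348 = 346)
I(l) = 9 - 1/(346 + l) (I(l) = 9 - 1/(l + 346) = 9 - 1/(346 + l))
b(R) = -R²/5
I((9 + 13)²) - b(0 - 2*11) = (3113 + 9*(9 + 13)²)/(346 + (9 + 13)²) - (-1)*(0 - 2*11)²/5 = (3113 + 9*22²)/(346 + 22²) - (-1)*(0 - 22)²/5 = (3113 + 9*484)/(346 + 484) - (-1)*(-22)²/5 = (3113 + 4356)/830 - (-1)*484/5 = (1/830)*7469 - 1*(-484/5) = 7469/830 + 484/5 = 87813/830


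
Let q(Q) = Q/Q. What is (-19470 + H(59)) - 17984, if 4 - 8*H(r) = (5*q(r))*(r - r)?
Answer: -74907/2 ≈ -37454.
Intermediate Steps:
q(Q) = 1
H(r) = ½ (H(r) = ½ - 5*1*(r - r)/8 = ½ - 5*0/8 = ½ - ⅛*0 = ½ + 0 = ½)
(-19470 + H(59)) - 17984 = (-19470 + ½) - 17984 = -38939/2 - 17984 = -74907/2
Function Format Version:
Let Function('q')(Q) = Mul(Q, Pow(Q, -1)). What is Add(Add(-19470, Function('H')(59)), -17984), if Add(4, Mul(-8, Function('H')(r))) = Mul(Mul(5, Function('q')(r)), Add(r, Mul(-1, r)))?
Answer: Rational(-74907, 2) ≈ -37454.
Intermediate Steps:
Function('q')(Q) = 1
Function('H')(r) = Rational(1, 2) (Function('H')(r) = Add(Rational(1, 2), Mul(Rational(-1, 8), Mul(Mul(5, 1), Add(r, Mul(-1, r))))) = Add(Rational(1, 2), Mul(Rational(-1, 8), Mul(5, 0))) = Add(Rational(1, 2), Mul(Rational(-1, 8), 0)) = Add(Rational(1, 2), 0) = Rational(1, 2))
Add(Add(-19470, Function('H')(59)), -17984) = Add(Add(-19470, Rational(1, 2)), -17984) = Add(Rational(-38939, 2), -17984) = Rational(-74907, 2)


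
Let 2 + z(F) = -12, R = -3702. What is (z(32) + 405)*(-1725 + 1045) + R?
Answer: -269582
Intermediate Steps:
z(F) = -14 (z(F) = -2 - 12 = -14)
(z(32) + 405)*(-1725 + 1045) + R = (-14 + 405)*(-1725 + 1045) - 3702 = 391*(-680) - 3702 = -265880 - 3702 = -269582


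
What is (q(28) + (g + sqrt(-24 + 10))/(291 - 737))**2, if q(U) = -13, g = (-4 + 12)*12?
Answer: (5894 + I*sqrt(14))**2/198916 ≈ 174.64 + 0.22174*I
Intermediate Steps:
g = 96 (g = 8*12 = 96)
(q(28) + (g + sqrt(-24 + 10))/(291 - 737))**2 = (-13 + (96 + sqrt(-24 + 10))/(291 - 737))**2 = (-13 + (96 + sqrt(-14))/(-446))**2 = (-13 + (96 + I*sqrt(14))*(-1/446))**2 = (-13 + (-48/223 - I*sqrt(14)/446))**2 = (-2947/223 - I*sqrt(14)/446)**2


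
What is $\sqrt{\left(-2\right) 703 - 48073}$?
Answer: $i \sqrt{49479} \approx 222.44 i$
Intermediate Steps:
$\sqrt{\left(-2\right) 703 - 48073} = \sqrt{-1406 - 48073} = \sqrt{-49479} = i \sqrt{49479}$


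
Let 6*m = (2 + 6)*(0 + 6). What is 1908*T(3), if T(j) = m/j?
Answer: 5088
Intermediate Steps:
m = 8 (m = ((2 + 6)*(0 + 6))/6 = (8*6)/6 = (1/6)*48 = 8)
T(j) = 8/j
1908*T(3) = 1908*(8/3) = 5088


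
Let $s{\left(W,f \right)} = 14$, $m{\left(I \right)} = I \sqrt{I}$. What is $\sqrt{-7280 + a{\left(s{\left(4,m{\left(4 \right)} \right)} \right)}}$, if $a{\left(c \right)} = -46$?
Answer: $3 i \sqrt{814} \approx 85.592 i$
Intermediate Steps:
$m{\left(I \right)} = I^{\frac{3}{2}}$
$\sqrt{-7280 + a{\left(s{\left(4,m{\left(4 \right)} \right)} \right)}} = \sqrt{-7280 - 46} = \sqrt{-7326} = 3 i \sqrt{814}$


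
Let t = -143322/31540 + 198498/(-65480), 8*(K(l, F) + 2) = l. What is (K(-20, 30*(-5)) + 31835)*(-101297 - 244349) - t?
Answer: -568048430357059153/51630980 ≈ -1.1002e+10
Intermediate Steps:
K(l, F) = -2 + l/8
t = -391133787/51630980 (t = -143322*1/31540 + 198498*(-1/65480) = -71661/15770 - 99249/32740 = -391133787/51630980 ≈ -7.5756)
(K(-20, 30*(-5)) + 31835)*(-101297 - 244349) - t = ((-2 + (⅛)*(-20)) + 31835)*(-101297 - 244349) - 1*(-391133787/51630980) = ((-2 - 5/2) + 31835)*(-345646) + 391133787/51630980 = (-9/2 + 31835)*(-345646) + 391133787/51630980 = (63661/2)*(-345646) + 391133787/51630980 = -11002085003 + 391133787/51630980 = -568048430357059153/51630980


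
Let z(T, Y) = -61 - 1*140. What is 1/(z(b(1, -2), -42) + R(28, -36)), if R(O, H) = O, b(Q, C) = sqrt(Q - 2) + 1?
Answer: -1/173 ≈ -0.0057803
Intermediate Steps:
b(Q, C) = 1 + sqrt(-2 + Q) (b(Q, C) = sqrt(-2 + Q) + 1 = 1 + sqrt(-2 + Q))
z(T, Y) = -201 (z(T, Y) = -61 - 140 = -201)
1/(z(b(1, -2), -42) + R(28, -36)) = 1/(-201 + 28) = 1/(-173) = -1/173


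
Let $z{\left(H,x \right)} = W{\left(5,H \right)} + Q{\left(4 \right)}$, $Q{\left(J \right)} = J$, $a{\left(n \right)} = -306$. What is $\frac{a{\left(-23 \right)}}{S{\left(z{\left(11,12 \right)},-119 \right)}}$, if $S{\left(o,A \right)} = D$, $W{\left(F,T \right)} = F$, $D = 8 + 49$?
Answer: $- \frac{102}{19} \approx -5.3684$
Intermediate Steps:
$D = 57$
$z{\left(H,x \right)} = 9$ ($z{\left(H,x \right)} = 5 + 4 = 9$)
$S{\left(o,A \right)} = 57$
$\frac{a{\left(-23 \right)}}{S{\left(z{\left(11,12 \right)},-119 \right)}} = - \frac{306}{57} = \left(-306\right) \frac{1}{57} = - \frac{102}{19}$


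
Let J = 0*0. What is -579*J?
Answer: 0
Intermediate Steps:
J = 0
-579*J = -579*0 = 0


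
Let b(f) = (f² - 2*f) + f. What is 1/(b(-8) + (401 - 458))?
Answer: 1/15 ≈ 0.066667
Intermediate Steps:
b(f) = f² - f
1/(b(-8) + (401 - 458)) = 1/(-8*(-1 - 8) + (401 - 458)) = 1/(-8*(-9) - 57) = 1/(72 - 57) = 1/15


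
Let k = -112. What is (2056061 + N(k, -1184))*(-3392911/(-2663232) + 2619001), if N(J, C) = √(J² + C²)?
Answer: 14341047401128520723/2663232 + 34875053320715*√221/166452 ≈ 5.3879e+12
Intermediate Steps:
N(J, C) = √(C² + J²)
(2056061 + N(k, -1184))*(-3392911/(-2663232) + 2619001) = (2056061 + √((-1184)² + (-112)²))*(-3392911/(-2663232) + 2619001) = (2056061 + √(1401856 + 12544))*(-3392911*(-1/2663232) + 2619001) = (2056061 + √1414400)*(3392911/2663232 + 2619001) = (2056061 + 80*√221)*(6975010664143/2663232) = 14341047401128520723/2663232 + 34875053320715*√221/166452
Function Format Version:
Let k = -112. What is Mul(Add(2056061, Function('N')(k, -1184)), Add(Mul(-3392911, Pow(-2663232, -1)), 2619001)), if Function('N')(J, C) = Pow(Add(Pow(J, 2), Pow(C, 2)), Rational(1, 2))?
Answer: Add(Rational(14341047401128520723, 2663232), Mul(Rational(34875053320715, 166452), Pow(221, Rational(1, 2)))) ≈ 5.3879e+12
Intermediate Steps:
Function('N')(J, C) = Pow(Add(Pow(C, 2), Pow(J, 2)), Rational(1, 2))
Mul(Add(2056061, Function('N')(k, -1184)), Add(Mul(-3392911, Pow(-2663232, -1)), 2619001)) = Mul(Add(2056061, Pow(Add(Pow(-1184, 2), Pow(-112, 2)), Rational(1, 2))), Add(Mul(-3392911, Pow(-2663232, -1)), 2619001)) = Mul(Add(2056061, Pow(Add(1401856, 12544), Rational(1, 2))), Add(Mul(-3392911, Rational(-1, 2663232)), 2619001)) = Mul(Add(2056061, Pow(1414400, Rational(1, 2))), Add(Rational(3392911, 2663232), 2619001)) = Mul(Add(2056061, Mul(80, Pow(221, Rational(1, 2)))), Rational(6975010664143, 2663232)) = Add(Rational(14341047401128520723, 2663232), Mul(Rational(34875053320715, 166452), Pow(221, Rational(1, 2))))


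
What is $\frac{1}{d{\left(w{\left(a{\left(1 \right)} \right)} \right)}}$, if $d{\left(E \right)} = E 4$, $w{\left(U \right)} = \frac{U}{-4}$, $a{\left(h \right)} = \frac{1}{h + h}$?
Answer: $-2$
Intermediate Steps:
$a{\left(h \right)} = \frac{1}{2 h}$
$w{\left(U \right)} = - \frac{U}{4}$ ($w{\left(U \right)} = U \left(- \frac{1}{4}\right) = - \frac{U}{4}$)
$d{\left(E \right)} = 4 E$
$\frac{1}{d{\left(w{\left(a{\left(1 \right)} \right)} \right)}} = \frac{1}{4 \left(- \frac{\frac{1}{2} \cdot 1^{-1}}{4}\right)} = \frac{1}{4 \left(- \frac{\frac{1}{2} \cdot 1}{4}\right)} = \frac{1}{4 \left(\left(- \frac{1}{4}\right) \frac{1}{2}\right)} = \frac{1}{4 \left(- \frac{1}{8}\right)} = \frac{1}{- \frac{1}{2}} = -2$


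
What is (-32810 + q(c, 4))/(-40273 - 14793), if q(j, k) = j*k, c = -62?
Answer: 16529/27533 ≈ 0.60033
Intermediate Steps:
(-32810 + q(c, 4))/(-40273 - 14793) = (-32810 - 62*4)/(-40273 - 14793) = (-32810 - 248)/(-55066) = -33058*(-1/55066) = 16529/27533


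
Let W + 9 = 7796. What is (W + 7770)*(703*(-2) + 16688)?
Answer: 237742074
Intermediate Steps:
W = 7787 (W = -9 + 7796 = 7787)
(W + 7770)*(703*(-2) + 16688) = (7787 + 7770)*(703*(-2) + 16688) = 15557*(-1406 + 16688) = 15557*15282 = 237742074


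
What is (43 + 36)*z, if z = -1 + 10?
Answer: 711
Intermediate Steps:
z = 9
(43 + 36)*z = (43 + 36)*9 = 79*9 = 711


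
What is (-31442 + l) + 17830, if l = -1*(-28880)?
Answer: 15268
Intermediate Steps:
l = 28880
(-31442 + l) + 17830 = (-31442 + 28880) + 17830 = -2562 + 17830 = 15268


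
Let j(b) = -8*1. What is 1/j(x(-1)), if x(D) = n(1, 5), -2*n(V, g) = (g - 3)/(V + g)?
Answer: -1/8 ≈ -0.12500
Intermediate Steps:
n(V, g) = -(-3 + g)/(2*(V + g)) (n(V, g) = -(g - 3)/(2*(V + g)) = -(-3 + g)/(2*(V + g)))
x(D) = -1/6 (x(D) = (3 - 1*5)/(2*(1 + 5)) = (1/2)*(3 - 5)/6 = (1/2)*(1/6)*(-2) = -1/6)
j(b) = -8
1/j(x(-1)) = 1/(-8) = -1/8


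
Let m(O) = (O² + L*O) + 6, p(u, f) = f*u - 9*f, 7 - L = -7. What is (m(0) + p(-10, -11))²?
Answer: 46225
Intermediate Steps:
L = 14 (L = 7 - 1*(-7) = 7 + 7 = 14)
p(u, f) = -9*f + f*u
m(O) = 6 + O² + 14*O (m(O) = (O² + 14*O) + 6 = 6 + O² + 14*O)
(m(0) + p(-10, -11))² = ((6 + 0² + 14*0) - 11*(-9 - 10))² = ((6 + 0 + 0) - 11*(-19))² = (6 + 209)² = 215² = 46225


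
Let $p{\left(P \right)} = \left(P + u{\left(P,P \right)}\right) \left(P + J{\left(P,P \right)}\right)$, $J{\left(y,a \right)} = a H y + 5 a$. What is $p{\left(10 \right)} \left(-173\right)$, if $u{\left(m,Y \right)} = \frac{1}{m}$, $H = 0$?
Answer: $-104838$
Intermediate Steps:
$J{\left(y,a \right)} = 5 a$ ($J{\left(y,a \right)} = a 0 y + 5 a = 0 y + 5 a = 0 + 5 a = 5 a$)
$p{\left(P \right)} = 6 P \left(P + \frac{1}{P}\right)$ ($p{\left(P \right)} = \left(P + \frac{1}{P}\right) \left(P + 5 P\right) = \left(P + \frac{1}{P}\right) 6 P = 6 P \left(P + \frac{1}{P}\right)$)
$p{\left(10 \right)} \left(-173\right) = \left(6 + 6 \cdot 10^{2}\right) \left(-173\right) = \left(6 + 6 \cdot 100\right) \left(-173\right) = \left(6 + 600\right) \left(-173\right) = 606 \left(-173\right) = -104838$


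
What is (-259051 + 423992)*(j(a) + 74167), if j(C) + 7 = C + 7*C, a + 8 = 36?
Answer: 12268971344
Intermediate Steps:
a = 28 (a = -8 + 36 = 28)
j(C) = -7 + 8*C (j(C) = -7 + (C + 7*C) = -7 + 8*C)
(-259051 + 423992)*(j(a) + 74167) = (-259051 + 423992)*((-7 + 8*28) + 74167) = 164941*((-7 + 224) + 74167) = 164941*(217 + 74167) = 164941*74384 = 12268971344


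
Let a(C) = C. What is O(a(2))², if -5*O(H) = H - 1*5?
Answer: 9/25 ≈ 0.36000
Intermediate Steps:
O(H) = 1 - H/5 (O(H) = -(H - 1*5)/5 = -(H - 5)/5 = -(-5 + H)/5 = 1 - H/5)
O(a(2))² = (1 - ⅕*2)² = (1 - ⅖)² = (⅗)² = 9/25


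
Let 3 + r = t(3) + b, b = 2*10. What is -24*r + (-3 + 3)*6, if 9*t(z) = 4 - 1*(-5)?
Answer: -432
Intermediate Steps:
t(z) = 1 (t(z) = (4 - 1*(-5))/9 = (4 + 5)/9 = (⅑)*9 = 1)
b = 20
r = 18 (r = -3 + (1 + 20) = -3 + 21 = 18)
-24*r + (-3 + 3)*6 = -24*18 + (-3 + 3)*6 = -432 + 0*6 = -432 + 0 = -432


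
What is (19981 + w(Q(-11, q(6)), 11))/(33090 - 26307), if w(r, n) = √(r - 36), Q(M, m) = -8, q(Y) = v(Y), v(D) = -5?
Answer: 19981/6783 + 2*I*√11/6783 ≈ 2.9457 + 0.00097792*I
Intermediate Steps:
q(Y) = -5
w(r, n) = √(-36 + r)
(19981 + w(Q(-11, q(6)), 11))/(33090 - 26307) = (19981 + √(-36 - 8))/(33090 - 26307) = (19981 + √(-44))/6783 = (19981 + 2*I*√11)*(1/6783) = 19981/6783 + 2*I*√11/6783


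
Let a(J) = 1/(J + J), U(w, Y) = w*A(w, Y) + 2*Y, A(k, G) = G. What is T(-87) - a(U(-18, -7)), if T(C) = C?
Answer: -19489/224 ≈ -87.005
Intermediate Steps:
U(w, Y) = 2*Y + Y*w (U(w, Y) = w*Y + 2*Y = Y*w + 2*Y = 2*Y + Y*w)
a(J) = 1/(2*J)
T(-87) - a(U(-18, -7)) = -87 - 1/(2*((-7*(2 - 18)))) = -87 - 1/(2*((-7*(-16)))) = -87 - 1/(2*112) = -87 - 1*1/224 = -87 - 1/224 = -19489/224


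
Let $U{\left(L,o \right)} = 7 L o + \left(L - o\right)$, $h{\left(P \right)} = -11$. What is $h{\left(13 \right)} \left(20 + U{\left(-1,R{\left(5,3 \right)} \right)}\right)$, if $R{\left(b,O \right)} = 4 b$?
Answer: $1551$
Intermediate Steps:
$U{\left(L,o \right)} = L - o + 7 L o$ ($U{\left(L,o \right)} = 7 L o + \left(L - o\right) = L - o + 7 L o$)
$h{\left(13 \right)} \left(20 + U{\left(-1,R{\left(5,3 \right)} \right)}\right) = - 11 \left(20 - \left(1 + 20 + 7 \cdot 4 \cdot 5\right)\right) = - 11 \left(20 - \left(21 + 140\right)\right) = - 11 \left(20 - 161\right) = \left(-11\right) \left(-141\right) = 1551$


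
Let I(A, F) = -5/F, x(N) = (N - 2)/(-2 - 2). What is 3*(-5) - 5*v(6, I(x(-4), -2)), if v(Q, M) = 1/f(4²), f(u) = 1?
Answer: -20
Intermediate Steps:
x(N) = ½ - N/4 (x(N) = (-2 + N)/(-4) = (-2 + N)*(-¼) = ½ - N/4)
v(Q, M) = 1 (v(Q, M) = 1/1 = 1)
3*(-5) - 5*v(6, I(x(-4), -2)) = 3*(-5) - 5*1 = -15 - 5 = -20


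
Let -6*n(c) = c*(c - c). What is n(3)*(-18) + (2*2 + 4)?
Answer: 8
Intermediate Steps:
n(c) = 0 (n(c) = -c*(c - c)/6 = -c*0/6 = -⅙*0 = 0)
n(3)*(-18) + (2*2 + 4) = 0*(-18) + (2*2 + 4) = 0 + (4 + 4) = 0 + 8 = 8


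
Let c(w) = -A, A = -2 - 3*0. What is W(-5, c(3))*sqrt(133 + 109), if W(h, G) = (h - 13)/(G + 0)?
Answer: -99*sqrt(2) ≈ -140.01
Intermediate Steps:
A = -2 (A = -2 + 0 = -2)
c(w) = 2 (c(w) = -1*(-2) = 2)
W(h, G) = (-13 + h)/G
W(-5, c(3))*sqrt(133 + 109) = ((-13 - 5)/2)*sqrt(133 + 109) = ((1/2)*(-18))*sqrt(242) = -99*sqrt(2)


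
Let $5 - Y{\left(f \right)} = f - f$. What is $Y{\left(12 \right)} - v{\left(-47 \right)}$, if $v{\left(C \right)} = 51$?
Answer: $-46$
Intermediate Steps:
$Y{\left(f \right)} = 5$ ($Y{\left(f \right)} = 5 - \left(f - f\right) = 5 - 0 = 5 + 0 = 5$)
$Y{\left(12 \right)} - v{\left(-47 \right)} = 5 - 51 = -46$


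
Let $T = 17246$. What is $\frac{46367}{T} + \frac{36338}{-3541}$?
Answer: $- \frac{462499601}{61068086} \approx -7.5735$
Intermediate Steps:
$\frac{46367}{T} + \frac{36338}{-3541} = \frac{46367}{17246} + \frac{36338}{-3541} = 46367 \cdot \frac{1}{17246} + 36338 \left(- \frac{1}{3541}\right) = \frac{46367}{17246} - \frac{36338}{3541} = - \frac{462499601}{61068086}$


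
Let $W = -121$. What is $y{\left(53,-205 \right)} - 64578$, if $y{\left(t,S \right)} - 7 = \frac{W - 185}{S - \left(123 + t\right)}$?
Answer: $- \frac{8200415}{127} \approx -64570.0$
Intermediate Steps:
$y{\left(t,S \right)} = 7 - \frac{306}{-123 + S - t}$ ($y{\left(t,S \right)} = 7 + \frac{-121 - 185}{S - \left(123 + t\right)} = 7 - \frac{306}{-123 + S - t}$)
$y{\left(53,-205 \right)} - 64578 = \frac{1167 - -1435 + 7 \cdot 53}{123 + 53 - -205} - 64578 = \frac{1167 + 1435 + 371}{123 + 53 + 205} - 64578 = \frac{1}{381} \cdot 2973 - 64578 = \frac{991}{127} - 64578 = - \frac{8200415}{127}$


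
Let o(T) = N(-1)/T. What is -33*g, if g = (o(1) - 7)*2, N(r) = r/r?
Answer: 396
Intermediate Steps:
N(r) = 1
o(T) = 1/T
g = -12 (g = (1/1 - 7)*2 = (1 - 7)*2 = -6*2 = -12)
-33*g = -33*(-12) = 396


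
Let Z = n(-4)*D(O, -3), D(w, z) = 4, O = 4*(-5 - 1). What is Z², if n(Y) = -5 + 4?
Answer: 16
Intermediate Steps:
n(Y) = -1
O = -24 (O = 4*(-6) = -24)
Z = -4 (Z = -1*4 = -4)
Z² = (-4)² = 16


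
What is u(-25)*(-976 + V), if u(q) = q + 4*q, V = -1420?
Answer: 299500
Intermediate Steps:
u(q) = 5*q
u(-25)*(-976 + V) = (5*(-25))*(-976 - 1420) = -125*(-2396) = 299500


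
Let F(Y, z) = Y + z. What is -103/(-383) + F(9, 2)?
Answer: 4316/383 ≈ 11.269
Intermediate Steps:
-103/(-383) + F(9, 2) = -103/(-383) + (9 + 2) = -103*(-1/383) + 11 = 103/383 + 11 = 4316/383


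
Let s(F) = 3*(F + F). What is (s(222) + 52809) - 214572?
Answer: -160431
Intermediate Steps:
s(F) = 6*F (s(F) = 3*(2*F) = 6*F)
(s(222) + 52809) - 214572 = (6*222 + 52809) - 214572 = (1332 + 52809) - 214572 = 54141 - 214572 = -160431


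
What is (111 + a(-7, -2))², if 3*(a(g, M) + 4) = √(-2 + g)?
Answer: (107 + I)² ≈ 11448.0 + 214.0*I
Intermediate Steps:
a(g, M) = -4 + √(-2 + g)/3
(111 + a(-7, -2))² = (111 + (-4 + √(-2 - 7)/3))² = (111 + (-4 + √(-9)/3))² = (111 + (-4 + (3*I)/3))² = (111 + (-4 + I))² = (107 + I)²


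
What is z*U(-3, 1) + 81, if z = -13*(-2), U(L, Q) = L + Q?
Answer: 29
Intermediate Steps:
z = 26
z*U(-3, 1) + 81 = 26*(-3 + 1) + 81 = 26*(-2) + 81 = -52 + 81 = 29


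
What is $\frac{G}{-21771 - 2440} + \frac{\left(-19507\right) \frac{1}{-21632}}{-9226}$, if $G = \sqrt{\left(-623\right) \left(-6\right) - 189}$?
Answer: $- \frac{19507}{199576832} - \frac{13 \sqrt{21}}{24211} \approx -0.0025583$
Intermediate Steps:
$G = 13 \sqrt{21}$ ($G = \sqrt{3738 - 189} = \sqrt{3549} = 13 \sqrt{21} \approx 59.573$)
$\frac{G}{-21771 - 2440} + \frac{\left(-19507\right) \frac{1}{-21632}}{-9226} = \frac{13 \sqrt{21}}{-21771 - 2440} + \frac{\left(-19507\right) \frac{1}{-21632}}{-9226} = \frac{13 \sqrt{21}}{-24211} + \left(-19507\right) \left(- \frac{1}{21632}\right) \left(- \frac{1}{9226}\right) = 13 \sqrt{21} \left(- \frac{1}{24211}\right) + \frac{19507}{21632} \left(- \frac{1}{9226}\right) = - \frac{13 \sqrt{21}}{24211} - \frac{19507}{199576832} = - \frac{19507}{199576832} - \frac{13 \sqrt{21}}{24211}$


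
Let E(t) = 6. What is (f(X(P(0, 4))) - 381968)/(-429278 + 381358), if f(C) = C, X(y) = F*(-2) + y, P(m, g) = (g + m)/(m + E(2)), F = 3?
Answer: 14324/1797 ≈ 7.9711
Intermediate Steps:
P(m, g) = (g + m)/(6 + m) (P(m, g) = (g + m)/(m + 6) = (g + m)/(6 + m))
X(y) = -6 + y (X(y) = 3*(-2) + y = -6 + y)
(f(X(P(0, 4))) - 381968)/(-429278 + 381358) = ((-6 + (4 + 0)/(6 + 0)) - 381968)/(-429278 + 381358) = ((-6 + 4/6) - 381968)/(-47920) = ((-6 + (⅙)*4) - 381968)*(-1/47920) = ((-6 + ⅔) - 381968)*(-1/47920) = (-16/3 - 381968)*(-1/47920) = -1145920/3*(-1/47920) = 14324/1797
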